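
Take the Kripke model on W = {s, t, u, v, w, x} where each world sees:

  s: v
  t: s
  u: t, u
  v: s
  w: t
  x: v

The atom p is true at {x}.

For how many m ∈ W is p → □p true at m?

s: p is F, □p is F. ✓
t: p is F, □p is F. ✓
u: p is F, □p is F. ✓
v: p is F, □p is F. ✓
w: p is F, □p is F. ✓
x: p is T, □p is F. ✗
Satisfying worlds: {s, t, u, v, w}.

5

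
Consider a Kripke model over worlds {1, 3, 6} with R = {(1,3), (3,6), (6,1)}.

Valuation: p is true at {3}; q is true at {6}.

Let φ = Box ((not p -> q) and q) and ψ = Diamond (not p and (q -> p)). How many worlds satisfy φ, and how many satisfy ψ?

1 and 1

For Box ((not p -> q) and q):
1: successors {3}; (not p -> q) and q there: 3:F. ✗
3: successors {6}; (not p -> q) and q there: 6:T. ✓
6: successors {1}; (not p -> q) and q there: 1:F. ✗
— 1 world.
For Diamond (not p and (q -> p)):
1: successors {3}; not p and (q -> p) there: 3:F. ✗
3: successors {6}; not p and (q -> p) there: 6:F. ✗
6: successors {1}; not p and (q -> p) there: 1:T. ✓
— 1 world.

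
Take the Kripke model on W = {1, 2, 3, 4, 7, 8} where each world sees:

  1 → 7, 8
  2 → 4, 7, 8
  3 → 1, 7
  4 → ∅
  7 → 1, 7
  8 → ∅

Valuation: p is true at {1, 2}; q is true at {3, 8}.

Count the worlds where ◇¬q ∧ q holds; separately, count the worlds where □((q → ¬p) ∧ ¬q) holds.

For ◇¬q ∧ q:
1: ◇¬q is T, q is F. ✗
2: ◇¬q is T, q is F. ✗
3: ◇¬q is T, q is T. ✓
4: ◇¬q is F, q is F. ✗
7: ◇¬q is T, q is F. ✗
8: ◇¬q is F, q is T. ✗
— 1 world.
For □((q → ¬p) ∧ ¬q):
1: successors {7, 8}; (q → ¬p) ∧ ¬q there: 7:T, 8:F. ✗
2: successors {4, 7, 8}; (q → ¬p) ∧ ¬q there: 4:T, 7:T, 8:F. ✗
3: successors {1, 7}; (q → ¬p) ∧ ¬q there: 1:T, 7:T. ✓
4: no successors, so □((q → ¬p) ∧ ¬q) holds vacuously. ✓
7: successors {1, 7}; (q → ¬p) ∧ ¬q there: 1:T, 7:T. ✓
8: no successors, so □((q → ¬p) ∧ ¬q) holds vacuously. ✓
— 4 worlds.

1 and 4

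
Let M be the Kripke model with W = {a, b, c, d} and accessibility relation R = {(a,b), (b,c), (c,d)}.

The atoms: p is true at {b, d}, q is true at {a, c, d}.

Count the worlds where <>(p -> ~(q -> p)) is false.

3

a: successors {b}; p -> ~(q -> p) there: b:F. ✗
b: successors {c}; p -> ~(q -> p) there: c:T. ✓
c: successors {d}; p -> ~(q -> p) there: d:F. ✗
d: no successors, so <>(p -> ~(q -> p)) fails. ✗
Satisfying worlds: {b}.
So <>(p -> ~(q -> p)) fails at the other 3 worlds.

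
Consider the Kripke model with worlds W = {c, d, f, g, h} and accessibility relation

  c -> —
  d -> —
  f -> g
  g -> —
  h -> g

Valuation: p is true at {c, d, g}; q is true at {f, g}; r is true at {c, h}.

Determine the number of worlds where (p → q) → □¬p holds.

3

c: p → q is F, □¬p is T. ✓
d: p → q is F, □¬p is T. ✓
f: p → q is T, □¬p is F. ✗
g: p → q is T, □¬p is T. ✓
h: p → q is T, □¬p is F. ✗
Satisfying worlds: {c, d, g}.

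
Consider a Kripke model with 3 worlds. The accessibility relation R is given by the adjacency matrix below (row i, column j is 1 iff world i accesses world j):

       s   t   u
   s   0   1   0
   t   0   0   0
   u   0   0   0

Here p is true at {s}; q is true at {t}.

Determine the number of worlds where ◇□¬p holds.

s: successors {t}; □¬p there: t:T. ✓
t: no successors, so ◇□¬p fails. ✗
u: no successors, so ◇□¬p fails. ✗
Satisfying worlds: {s}.

1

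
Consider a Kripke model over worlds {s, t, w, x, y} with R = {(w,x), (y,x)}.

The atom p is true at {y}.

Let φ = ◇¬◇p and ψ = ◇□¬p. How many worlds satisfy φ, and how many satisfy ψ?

For ◇¬◇p:
s: no successors, so ◇¬◇p fails. ✗
t: no successors, so ◇¬◇p fails. ✗
w: successors {x}; ¬◇p there: x:T. ✓
x: no successors, so ◇¬◇p fails. ✗
y: successors {x}; ¬◇p there: x:T. ✓
— 2 worlds.
For ◇□¬p:
s: no successors, so ◇□¬p fails. ✗
t: no successors, so ◇□¬p fails. ✗
w: successors {x}; □¬p there: x:T. ✓
x: no successors, so ◇□¬p fails. ✗
y: successors {x}; □¬p there: x:T. ✓
— 2 worlds.

2 and 2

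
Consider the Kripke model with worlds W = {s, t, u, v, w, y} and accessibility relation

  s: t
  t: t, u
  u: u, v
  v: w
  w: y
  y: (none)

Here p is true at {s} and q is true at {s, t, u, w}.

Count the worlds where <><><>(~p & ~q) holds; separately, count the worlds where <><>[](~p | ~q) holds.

3 and 4

For <><><>(~p & ~q):
s: successors {t}; <><>(~p & ~q) there: t:T. ✓
t: successors {t, u}; <><>(~p & ~q) there: t:T, u:T. ✓
u: successors {u, v}; <><>(~p & ~q) there: u:T, v:T. ✓
v: successors {w}; <><>(~p & ~q) there: w:F. ✗
w: successors {y}; <><>(~p & ~q) there: y:F. ✗
y: no successors, so <><><>(~p & ~q) fails. ✗
— 3 worlds.
For <><>[](~p | ~q):
s: successors {t}; <>[](~p | ~q) there: t:T. ✓
t: successors {t, u}; <>[](~p | ~q) there: t:T, u:T. ✓
u: successors {u, v}; <>[](~p | ~q) there: u:T, v:T. ✓
v: successors {w}; <>[](~p | ~q) there: w:T. ✓
w: successors {y}; <>[](~p | ~q) there: y:F. ✗
y: no successors, so <><>[](~p | ~q) fails. ✗
— 4 worlds.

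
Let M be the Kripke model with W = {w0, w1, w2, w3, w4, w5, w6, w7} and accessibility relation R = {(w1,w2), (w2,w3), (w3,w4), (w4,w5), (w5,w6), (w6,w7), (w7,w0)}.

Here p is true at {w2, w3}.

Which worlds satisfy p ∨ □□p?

w0: p is F, □□p is T. ✓
w1: p is F, □□p is T. ✓
w2: p is T, □□p is F. ✓
w3: p is T, □□p is F. ✓
w4: p is F, □□p is F. ✗
w5: p is F, □□p is F. ✗
w6: p is F, □□p is F. ✗
w7: p is F, □□p is T. ✓

{w0, w1, w2, w3, w7}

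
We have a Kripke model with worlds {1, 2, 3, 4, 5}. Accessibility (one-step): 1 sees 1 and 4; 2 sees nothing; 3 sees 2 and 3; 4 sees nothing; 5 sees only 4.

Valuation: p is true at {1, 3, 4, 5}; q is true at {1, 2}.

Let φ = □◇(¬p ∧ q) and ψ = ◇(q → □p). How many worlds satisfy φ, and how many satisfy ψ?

2 and 3

For □◇(¬p ∧ q):
1: successors {1, 4}; ◇(¬p ∧ q) there: 1:F, 4:F. ✗
2: no successors, so □◇(¬p ∧ q) holds vacuously. ✓
3: successors {2, 3}; ◇(¬p ∧ q) there: 2:F, 3:T. ✗
4: no successors, so □◇(¬p ∧ q) holds vacuously. ✓
5: successors {4}; ◇(¬p ∧ q) there: 4:F. ✗
— 2 worlds.
For ◇(q → □p):
1: successors {1, 4}; q → □p there: 1:T, 4:T. ✓
2: no successors, so ◇(q → □p) fails. ✗
3: successors {2, 3}; q → □p there: 2:T, 3:T. ✓
4: no successors, so ◇(q → □p) fails. ✗
5: successors {4}; q → □p there: 4:T. ✓
— 3 worlds.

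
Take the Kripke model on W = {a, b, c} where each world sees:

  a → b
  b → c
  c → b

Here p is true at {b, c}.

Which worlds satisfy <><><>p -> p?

a: <><><>p is T, p is F. ✗
b: <><><>p is T, p is T. ✓
c: <><><>p is T, p is T. ✓

{b, c}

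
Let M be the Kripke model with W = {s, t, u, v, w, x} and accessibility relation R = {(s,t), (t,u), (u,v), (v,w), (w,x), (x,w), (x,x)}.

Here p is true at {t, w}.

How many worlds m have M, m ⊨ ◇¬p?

4

s: successors {t}; ¬p there: t:F. ✗
t: successors {u}; ¬p there: u:T. ✓
u: successors {v}; ¬p there: v:T. ✓
v: successors {w}; ¬p there: w:F. ✗
w: successors {x}; ¬p there: x:T. ✓
x: successors {w, x}; ¬p there: w:F, x:T. ✓
Satisfying worlds: {t, u, w, x}.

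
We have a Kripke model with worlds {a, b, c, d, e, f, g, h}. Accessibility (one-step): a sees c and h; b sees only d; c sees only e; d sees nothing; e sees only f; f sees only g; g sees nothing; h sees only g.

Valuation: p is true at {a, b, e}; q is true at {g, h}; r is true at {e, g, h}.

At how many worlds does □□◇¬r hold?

a: successors {c, h}; □◇¬r there: c:T, h:F. ✗
b: successors {d}; □◇¬r there: d:T. ✓
c: successors {e}; □◇¬r there: e:F. ✗
d: no successors, so □□◇¬r holds vacuously. ✓
e: successors {f}; □◇¬r there: f:F. ✗
f: successors {g}; □◇¬r there: g:T. ✓
g: no successors, so □□◇¬r holds vacuously. ✓
h: successors {g}; □◇¬r there: g:T. ✓
Satisfying worlds: {b, d, f, g, h}.

5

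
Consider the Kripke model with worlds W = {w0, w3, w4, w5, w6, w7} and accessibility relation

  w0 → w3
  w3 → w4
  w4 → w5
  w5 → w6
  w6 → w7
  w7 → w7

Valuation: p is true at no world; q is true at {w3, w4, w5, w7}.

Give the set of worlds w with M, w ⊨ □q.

w0: successors {w3}; q there: w3:T. ✓
w3: successors {w4}; q there: w4:T. ✓
w4: successors {w5}; q there: w5:T. ✓
w5: successors {w6}; q there: w6:F. ✗
w6: successors {w7}; q there: w7:T. ✓
w7: successors {w7}; q there: w7:T. ✓

{w0, w3, w4, w6, w7}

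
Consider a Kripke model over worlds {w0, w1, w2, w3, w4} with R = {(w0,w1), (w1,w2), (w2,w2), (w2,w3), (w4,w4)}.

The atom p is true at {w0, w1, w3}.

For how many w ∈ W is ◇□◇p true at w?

2

w0: successors {w1}; □◇p there: w1:T. ✓
w1: successors {w2}; □◇p there: w2:F. ✗
w2: successors {w2, w3}; □◇p there: w2:F, w3:T. ✓
w3: no successors, so ◇□◇p fails. ✗
w4: successors {w4}; □◇p there: w4:F. ✗
Satisfying worlds: {w0, w2}.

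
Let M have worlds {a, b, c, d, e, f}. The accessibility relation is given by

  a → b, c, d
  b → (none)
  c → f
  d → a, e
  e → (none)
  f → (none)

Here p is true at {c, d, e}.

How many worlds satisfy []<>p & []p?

a: []<>p is F, []p is F. ✗
b: []<>p is T, []p is T. ✓
c: []<>p is F, []p is F. ✗
d: []<>p is F, []p is F. ✗
e: []<>p is T, []p is T. ✓
f: []<>p is T, []p is T. ✓
Satisfying worlds: {b, e, f}.

3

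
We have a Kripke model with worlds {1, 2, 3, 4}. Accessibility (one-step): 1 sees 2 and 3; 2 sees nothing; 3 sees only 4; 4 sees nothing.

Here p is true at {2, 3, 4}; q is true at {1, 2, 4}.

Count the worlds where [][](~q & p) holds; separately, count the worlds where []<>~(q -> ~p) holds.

For [][](~q & p):
1: successors {2, 3}; [](~q & p) there: 2:T, 3:F. ✗
2: no successors, so [][](~q & p) holds vacuously. ✓
3: successors {4}; [](~q & p) there: 4:T. ✓
4: no successors, so [][](~q & p) holds vacuously. ✓
— 3 worlds.
For []<>~(q -> ~p):
1: successors {2, 3}; <>~(q -> ~p) there: 2:F, 3:T. ✗
2: no successors, so []<>~(q -> ~p) holds vacuously. ✓
3: successors {4}; <>~(q -> ~p) there: 4:F. ✗
4: no successors, so []<>~(q -> ~p) holds vacuously. ✓
— 2 worlds.

3 and 2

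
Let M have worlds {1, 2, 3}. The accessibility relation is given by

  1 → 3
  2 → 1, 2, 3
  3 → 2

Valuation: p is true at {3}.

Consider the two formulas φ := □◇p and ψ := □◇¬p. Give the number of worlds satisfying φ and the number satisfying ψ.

For □◇p:
1: successors {3}; ◇p there: 3:F. ✗
2: successors {1, 2, 3}; ◇p there: 1:T, 2:T, 3:F. ✗
3: successors {2}; ◇p there: 2:T. ✓
— 1 world.
For □◇¬p:
1: successors {3}; ◇¬p there: 3:T. ✓
2: successors {1, 2, 3}; ◇¬p there: 1:F, 2:T, 3:T. ✗
3: successors {2}; ◇¬p there: 2:T. ✓
— 2 worlds.

1 and 2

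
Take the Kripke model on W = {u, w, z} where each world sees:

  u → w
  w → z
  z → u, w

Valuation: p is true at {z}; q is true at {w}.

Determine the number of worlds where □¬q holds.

u: successors {w}; ¬q there: w:F. ✗
w: successors {z}; ¬q there: z:T. ✓
z: successors {u, w}; ¬q there: u:T, w:F. ✗
Satisfying worlds: {w}.

1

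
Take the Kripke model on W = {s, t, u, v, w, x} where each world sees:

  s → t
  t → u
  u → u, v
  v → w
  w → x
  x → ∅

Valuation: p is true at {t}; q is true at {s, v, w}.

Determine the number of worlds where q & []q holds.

1

s: q is T, []q is F. ✗
t: q is F, []q is F. ✗
u: q is F, []q is F. ✗
v: q is T, []q is T. ✓
w: q is T, []q is F. ✗
x: q is F, []q is T. ✗
Satisfying worlds: {v}.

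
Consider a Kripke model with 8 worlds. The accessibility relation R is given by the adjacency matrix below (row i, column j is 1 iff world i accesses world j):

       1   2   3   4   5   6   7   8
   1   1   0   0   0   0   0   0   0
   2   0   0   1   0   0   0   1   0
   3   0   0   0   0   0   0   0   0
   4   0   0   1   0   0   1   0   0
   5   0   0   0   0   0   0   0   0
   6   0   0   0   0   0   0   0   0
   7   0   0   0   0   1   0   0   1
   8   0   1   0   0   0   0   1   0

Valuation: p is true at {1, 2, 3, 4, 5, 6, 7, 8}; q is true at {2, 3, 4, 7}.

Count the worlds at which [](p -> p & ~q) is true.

5

1: successors {1}; p -> p & ~q there: 1:T. ✓
2: successors {3, 7}; p -> p & ~q there: 3:F, 7:F. ✗
3: no successors, so [](p -> p & ~q) holds vacuously. ✓
4: successors {3, 6}; p -> p & ~q there: 3:F, 6:T. ✗
5: no successors, so [](p -> p & ~q) holds vacuously. ✓
6: no successors, so [](p -> p & ~q) holds vacuously. ✓
7: successors {5, 8}; p -> p & ~q there: 5:T, 8:T. ✓
8: successors {2, 7}; p -> p & ~q there: 2:F, 7:F. ✗
Satisfying worlds: {1, 3, 5, 6, 7}.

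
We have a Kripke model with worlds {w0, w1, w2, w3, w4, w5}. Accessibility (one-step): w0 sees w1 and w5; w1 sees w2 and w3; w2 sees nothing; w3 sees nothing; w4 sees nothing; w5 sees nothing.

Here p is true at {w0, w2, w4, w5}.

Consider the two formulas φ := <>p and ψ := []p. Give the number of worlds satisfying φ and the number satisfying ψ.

For <>p:
w0: successors {w1, w5}; p there: w1:F, w5:T. ✓
w1: successors {w2, w3}; p there: w2:T, w3:F. ✓
w2: no successors, so <>p fails. ✗
w3: no successors, so <>p fails. ✗
w4: no successors, so <>p fails. ✗
w5: no successors, so <>p fails. ✗
— 2 worlds.
For []p:
w0: successors {w1, w5}; p there: w1:F, w5:T. ✗
w1: successors {w2, w3}; p there: w2:T, w3:F. ✗
w2: no successors, so []p holds vacuously. ✓
w3: no successors, so []p holds vacuously. ✓
w4: no successors, so []p holds vacuously. ✓
w5: no successors, so []p holds vacuously. ✓
— 4 worlds.

2 and 4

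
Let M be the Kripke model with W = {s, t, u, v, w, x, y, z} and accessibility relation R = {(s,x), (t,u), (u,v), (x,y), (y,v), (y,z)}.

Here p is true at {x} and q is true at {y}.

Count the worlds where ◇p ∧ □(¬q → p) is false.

7

s: ◇p is T, □(¬q → p) is T. ✓
t: ◇p is F, □(¬q → p) is F. ✗
u: ◇p is F, □(¬q → p) is F. ✗
v: ◇p is F, □(¬q → p) is T. ✗
w: ◇p is F, □(¬q → p) is T. ✗
x: ◇p is F, □(¬q → p) is T. ✗
y: ◇p is F, □(¬q → p) is F. ✗
z: ◇p is F, □(¬q → p) is T. ✗
Satisfying worlds: {s}.
So ◇p ∧ □(¬q → p) fails at the other 7 worlds.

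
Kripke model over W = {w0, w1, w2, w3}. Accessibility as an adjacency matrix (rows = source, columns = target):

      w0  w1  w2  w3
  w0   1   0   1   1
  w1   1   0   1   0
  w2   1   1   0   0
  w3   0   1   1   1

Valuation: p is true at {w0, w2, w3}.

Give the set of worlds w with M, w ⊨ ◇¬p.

w0: successors {w0, w2, w3}; ¬p there: w0:F, w2:F, w3:F. ✗
w1: successors {w0, w2}; ¬p there: w0:F, w2:F. ✗
w2: successors {w0, w1}; ¬p there: w0:F, w1:T. ✓
w3: successors {w1, w2, w3}; ¬p there: w1:T, w2:F, w3:F. ✓

{w2, w3}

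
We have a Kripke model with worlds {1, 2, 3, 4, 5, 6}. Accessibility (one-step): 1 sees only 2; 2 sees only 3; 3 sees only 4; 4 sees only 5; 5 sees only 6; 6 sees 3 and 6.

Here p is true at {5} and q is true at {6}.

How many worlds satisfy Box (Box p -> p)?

1: successors {2}; Box p -> p there: 2:T. ✓
2: successors {3}; Box p -> p there: 3:T. ✓
3: successors {4}; Box p -> p there: 4:F. ✗
4: successors {5}; Box p -> p there: 5:T. ✓
5: successors {6}; Box p -> p there: 6:T. ✓
6: successors {3, 6}; Box p -> p there: 3:T, 6:T. ✓
Satisfying worlds: {1, 2, 4, 5, 6}.

5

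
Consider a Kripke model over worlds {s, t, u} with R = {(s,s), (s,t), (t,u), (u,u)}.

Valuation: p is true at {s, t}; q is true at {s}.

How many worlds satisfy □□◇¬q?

s: successors {s, t}; □◇¬q there: s:T, t:T. ✓
t: successors {u}; □◇¬q there: u:T. ✓
u: successors {u}; □◇¬q there: u:T. ✓
Satisfying worlds: {s, t, u}.

3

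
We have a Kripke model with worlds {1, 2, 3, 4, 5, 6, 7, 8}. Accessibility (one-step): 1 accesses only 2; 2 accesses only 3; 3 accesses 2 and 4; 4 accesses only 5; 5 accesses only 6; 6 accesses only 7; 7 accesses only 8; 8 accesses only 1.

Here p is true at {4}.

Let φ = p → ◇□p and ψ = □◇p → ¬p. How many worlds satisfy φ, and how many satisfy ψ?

7 and 8

For p → ◇□p:
1: p is F, ◇□p is F. ✓
2: p is F, ◇□p is F. ✓
3: p is F, ◇□p is F. ✓
4: p is T, ◇□p is F. ✗
5: p is F, ◇□p is F. ✓
6: p is F, ◇□p is F. ✓
7: p is F, ◇□p is F. ✓
8: p is F, ◇□p is F. ✓
— 7 worlds.
For □◇p → ¬p:
1: □◇p is F, ¬p is T. ✓
2: □◇p is T, ¬p is T. ✓
3: □◇p is F, ¬p is T. ✓
4: □◇p is F, ¬p is F. ✓
5: □◇p is F, ¬p is T. ✓
6: □◇p is F, ¬p is T. ✓
7: □◇p is F, ¬p is T. ✓
8: □◇p is F, ¬p is T. ✓
— 8 worlds.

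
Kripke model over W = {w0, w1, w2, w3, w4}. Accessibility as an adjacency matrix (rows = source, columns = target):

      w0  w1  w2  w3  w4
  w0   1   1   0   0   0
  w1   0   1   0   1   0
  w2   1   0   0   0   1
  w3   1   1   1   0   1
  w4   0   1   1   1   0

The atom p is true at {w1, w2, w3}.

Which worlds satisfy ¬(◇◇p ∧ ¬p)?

w0: ◇◇p ∧ ¬p is T. ✗
w1: ◇◇p ∧ ¬p is F. ✓
w2: ◇◇p ∧ ¬p is F. ✓
w3: ◇◇p ∧ ¬p is F. ✓
w4: ◇◇p ∧ ¬p is T. ✗

{w1, w2, w3}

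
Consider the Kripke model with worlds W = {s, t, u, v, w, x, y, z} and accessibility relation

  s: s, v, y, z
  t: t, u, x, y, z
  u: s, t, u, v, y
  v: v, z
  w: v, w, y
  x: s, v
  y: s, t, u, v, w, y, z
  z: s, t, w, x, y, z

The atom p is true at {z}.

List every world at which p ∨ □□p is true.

s: p is F, □□p is F. ✗
t: p is F, □□p is F. ✗
u: p is F, □□p is F. ✗
v: p is F, □□p is F. ✗
w: p is F, □□p is F. ✗
x: p is F, □□p is F. ✗
y: p is F, □□p is F. ✗
z: p is T, □□p is F. ✓

{z}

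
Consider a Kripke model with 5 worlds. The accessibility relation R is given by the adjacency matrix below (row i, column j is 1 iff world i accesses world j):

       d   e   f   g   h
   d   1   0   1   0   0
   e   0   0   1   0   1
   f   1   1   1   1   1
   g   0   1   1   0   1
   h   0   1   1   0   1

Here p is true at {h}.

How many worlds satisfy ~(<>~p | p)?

d: <>~p | p is T. ✗
e: <>~p | p is T. ✗
f: <>~p | p is T. ✗
g: <>~p | p is T. ✗
h: <>~p | p is T. ✗
Satisfying worlds: ∅.

0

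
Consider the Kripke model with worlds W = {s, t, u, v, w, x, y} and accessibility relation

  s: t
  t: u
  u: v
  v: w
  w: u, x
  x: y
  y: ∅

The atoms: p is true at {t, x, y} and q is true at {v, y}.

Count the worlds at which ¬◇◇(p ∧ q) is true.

s: ◇◇(p ∧ q) is F. ✓
t: ◇◇(p ∧ q) is F. ✓
u: ◇◇(p ∧ q) is F. ✓
v: ◇◇(p ∧ q) is F. ✓
w: ◇◇(p ∧ q) is T. ✗
x: ◇◇(p ∧ q) is F. ✓
y: ◇◇(p ∧ q) is F. ✓
Satisfying worlds: {s, t, u, v, x, y}.

6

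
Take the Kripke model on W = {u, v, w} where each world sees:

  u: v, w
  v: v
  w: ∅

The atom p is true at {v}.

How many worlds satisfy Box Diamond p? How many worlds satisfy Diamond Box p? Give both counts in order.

For Box Diamond p:
u: successors {v, w}; Diamond p there: v:T, w:F. ✗
v: successors {v}; Diamond p there: v:T. ✓
w: no successors, so Box Diamond p holds vacuously. ✓
— 2 worlds.
For Diamond Box p:
u: successors {v, w}; Box p there: v:T, w:T. ✓
v: successors {v}; Box p there: v:T. ✓
w: no successors, so Diamond Box p fails. ✗
— 2 worlds.

2 and 2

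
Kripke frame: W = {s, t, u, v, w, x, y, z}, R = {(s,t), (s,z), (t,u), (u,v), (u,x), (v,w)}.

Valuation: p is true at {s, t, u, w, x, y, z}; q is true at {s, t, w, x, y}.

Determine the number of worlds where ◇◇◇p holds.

2

s: successors {t, z}; ◇◇p there: t:T, z:F. ✓
t: successors {u}; ◇◇p there: u:T. ✓
u: successors {v, x}; ◇◇p there: v:F, x:F. ✗
v: successors {w}; ◇◇p there: w:F. ✗
w: no successors, so ◇◇◇p fails. ✗
x: no successors, so ◇◇◇p fails. ✗
y: no successors, so ◇◇◇p fails. ✗
z: no successors, so ◇◇◇p fails. ✗
Satisfying worlds: {s, t}.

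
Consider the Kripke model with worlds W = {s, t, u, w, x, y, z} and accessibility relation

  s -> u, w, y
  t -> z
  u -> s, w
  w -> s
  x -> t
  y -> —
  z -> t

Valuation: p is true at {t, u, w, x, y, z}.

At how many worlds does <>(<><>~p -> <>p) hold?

s: successors {u, w, y}; <><>~p -> <>p there: u:T, w:T, y:T. ✓
t: successors {z}; <><>~p -> <>p there: z:T. ✓
u: successors {s, w}; <><>~p -> <>p there: s:T, w:T. ✓
w: successors {s}; <><>~p -> <>p there: s:T. ✓
x: successors {t}; <><>~p -> <>p there: t:T. ✓
y: no successors, so <>(<><>~p -> <>p) fails. ✗
z: successors {t}; <><>~p -> <>p there: t:T. ✓
Satisfying worlds: {s, t, u, w, x, z}.

6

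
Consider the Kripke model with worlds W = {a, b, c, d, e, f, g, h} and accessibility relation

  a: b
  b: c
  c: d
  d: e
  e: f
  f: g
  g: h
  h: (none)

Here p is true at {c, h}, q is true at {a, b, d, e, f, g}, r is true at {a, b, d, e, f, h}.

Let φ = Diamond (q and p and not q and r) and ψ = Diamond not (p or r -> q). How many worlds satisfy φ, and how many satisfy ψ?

0 and 2

For Diamond (q and p and not q and r):
a: successors {b}; q and p and not q and r there: b:F. ✗
b: successors {c}; q and p and not q and r there: c:F. ✗
c: successors {d}; q and p and not q and r there: d:F. ✗
d: successors {e}; q and p and not q and r there: e:F. ✗
e: successors {f}; q and p and not q and r there: f:F. ✗
f: successors {g}; q and p and not q and r there: g:F. ✗
g: successors {h}; q and p and not q and r there: h:F. ✗
h: no successors, so Diamond (q and p and not q and r) fails. ✗
— 0 worlds.
For Diamond not (p or r -> q):
a: successors {b}; not (p or r -> q) there: b:F. ✗
b: successors {c}; not (p or r -> q) there: c:T. ✓
c: successors {d}; not (p or r -> q) there: d:F. ✗
d: successors {e}; not (p or r -> q) there: e:F. ✗
e: successors {f}; not (p or r -> q) there: f:F. ✗
f: successors {g}; not (p or r -> q) there: g:F. ✗
g: successors {h}; not (p or r -> q) there: h:T. ✓
h: no successors, so Diamond not (p or r -> q) fails. ✗
— 2 worlds.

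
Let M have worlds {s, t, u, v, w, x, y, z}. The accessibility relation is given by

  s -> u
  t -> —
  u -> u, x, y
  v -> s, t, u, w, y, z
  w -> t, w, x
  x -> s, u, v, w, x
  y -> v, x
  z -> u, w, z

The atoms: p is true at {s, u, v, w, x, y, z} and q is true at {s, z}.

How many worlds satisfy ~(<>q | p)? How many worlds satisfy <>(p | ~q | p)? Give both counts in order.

1 and 7

For ~(<>q | p):
s: <>q | p is T. ✗
t: <>q | p is F. ✓
u: <>q | p is T. ✗
v: <>q | p is T. ✗
w: <>q | p is T. ✗
x: <>q | p is T. ✗
y: <>q | p is T. ✗
z: <>q | p is T. ✗
— 1 world.
For <>(p | ~q | p):
s: successors {u}; p | ~q | p there: u:T. ✓
t: no successors, so <>(p | ~q | p) fails. ✗
u: successors {u, x, y}; p | ~q | p there: u:T, x:T, y:T. ✓
v: successors {s, t, u, w, y, z}; p | ~q | p there: s:T, t:T, u:T, w:T, y:T, z:T. ✓
w: successors {t, w, x}; p | ~q | p there: t:T, w:T, x:T. ✓
x: successors {s, u, v, w, x}; p | ~q | p there: s:T, u:T, v:T, w:T, x:T. ✓
y: successors {v, x}; p | ~q | p there: v:T, x:T. ✓
z: successors {u, w, z}; p | ~q | p there: u:T, w:T, z:T. ✓
— 7 worlds.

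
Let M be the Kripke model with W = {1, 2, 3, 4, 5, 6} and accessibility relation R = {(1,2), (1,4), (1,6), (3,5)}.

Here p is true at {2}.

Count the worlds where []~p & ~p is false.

1: []~p is F, ~p is T. ✗
2: []~p is T, ~p is F. ✗
3: []~p is T, ~p is T. ✓
4: []~p is T, ~p is T. ✓
5: []~p is T, ~p is T. ✓
6: []~p is T, ~p is T. ✓
Satisfying worlds: {3, 4, 5, 6}.
So []~p & ~p fails at the other 2 worlds.

2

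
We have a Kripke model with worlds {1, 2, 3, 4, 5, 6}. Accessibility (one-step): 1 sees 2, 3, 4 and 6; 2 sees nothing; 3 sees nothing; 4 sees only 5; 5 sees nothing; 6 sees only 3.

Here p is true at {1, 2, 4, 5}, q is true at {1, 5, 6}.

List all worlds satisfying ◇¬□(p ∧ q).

{1}

1: successors {2, 3, 4, 6}; ¬□(p ∧ q) there: 2:F, 3:F, 4:F, 6:T. ✓
2: no successors, so ◇¬□(p ∧ q) fails. ✗
3: no successors, so ◇¬□(p ∧ q) fails. ✗
4: successors {5}; ¬□(p ∧ q) there: 5:F. ✗
5: no successors, so ◇¬□(p ∧ q) fails. ✗
6: successors {3}; ¬□(p ∧ q) there: 3:F. ✗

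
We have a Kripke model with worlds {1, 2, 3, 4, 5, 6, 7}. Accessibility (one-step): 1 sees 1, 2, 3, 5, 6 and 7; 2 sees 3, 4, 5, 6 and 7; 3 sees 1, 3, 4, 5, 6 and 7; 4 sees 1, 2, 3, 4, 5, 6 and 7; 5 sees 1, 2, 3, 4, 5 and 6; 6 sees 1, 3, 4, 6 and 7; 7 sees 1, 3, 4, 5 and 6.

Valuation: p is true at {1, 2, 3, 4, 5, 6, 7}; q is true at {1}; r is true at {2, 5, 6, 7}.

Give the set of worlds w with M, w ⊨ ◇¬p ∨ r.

{2, 5, 6, 7}

1: ◇¬p is F, r is F. ✗
2: ◇¬p is F, r is T. ✓
3: ◇¬p is F, r is F. ✗
4: ◇¬p is F, r is F. ✗
5: ◇¬p is F, r is T. ✓
6: ◇¬p is F, r is T. ✓
7: ◇¬p is F, r is T. ✓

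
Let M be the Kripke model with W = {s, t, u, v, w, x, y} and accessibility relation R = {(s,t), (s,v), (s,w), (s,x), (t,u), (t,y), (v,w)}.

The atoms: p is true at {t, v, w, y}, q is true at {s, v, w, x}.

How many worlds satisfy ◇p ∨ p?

s: ◇p is T, p is F. ✓
t: ◇p is T, p is T. ✓
u: ◇p is F, p is F. ✗
v: ◇p is T, p is T. ✓
w: ◇p is F, p is T. ✓
x: ◇p is F, p is F. ✗
y: ◇p is F, p is T. ✓
Satisfying worlds: {s, t, v, w, y}.

5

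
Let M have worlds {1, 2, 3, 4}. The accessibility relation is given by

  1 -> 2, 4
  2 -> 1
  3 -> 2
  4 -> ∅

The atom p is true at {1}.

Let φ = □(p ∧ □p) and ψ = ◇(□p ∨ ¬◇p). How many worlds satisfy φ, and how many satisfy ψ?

1 and 3

For □(p ∧ □p):
1: successors {2, 4}; p ∧ □p there: 2:F, 4:F. ✗
2: successors {1}; p ∧ □p there: 1:F. ✗
3: successors {2}; p ∧ □p there: 2:F. ✗
4: no successors, so □(p ∧ □p) holds vacuously. ✓
— 1 world.
For ◇(□p ∨ ¬◇p):
1: successors {2, 4}; □p ∨ ¬◇p there: 2:T, 4:T. ✓
2: successors {1}; □p ∨ ¬◇p there: 1:T. ✓
3: successors {2}; □p ∨ ¬◇p there: 2:T. ✓
4: no successors, so ◇(□p ∨ ¬◇p) fails. ✗
— 3 worlds.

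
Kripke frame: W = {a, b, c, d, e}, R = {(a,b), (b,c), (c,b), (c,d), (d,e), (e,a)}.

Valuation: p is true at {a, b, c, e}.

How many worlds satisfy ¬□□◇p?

0

a: □□◇p is T. ✗
b: □□◇p is T. ✗
c: □□◇p is T. ✗
d: □□◇p is T. ✗
e: □□◇p is T. ✗
Satisfying worlds: ∅.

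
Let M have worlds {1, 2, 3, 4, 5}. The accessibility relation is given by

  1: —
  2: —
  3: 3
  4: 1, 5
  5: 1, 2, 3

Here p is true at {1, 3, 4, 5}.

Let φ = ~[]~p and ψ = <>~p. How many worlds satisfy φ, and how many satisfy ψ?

3 and 1

For ~[]~p:
1: []~p is T. ✗
2: []~p is T. ✗
3: []~p is F. ✓
4: []~p is F. ✓
5: []~p is F. ✓
— 3 worlds.
For <>~p:
1: no successors, so <>~p fails. ✗
2: no successors, so <>~p fails. ✗
3: successors {3}; ~p there: 3:F. ✗
4: successors {1, 5}; ~p there: 1:F, 5:F. ✗
5: successors {1, 2, 3}; ~p there: 1:F, 2:T, 3:F. ✓
— 1 world.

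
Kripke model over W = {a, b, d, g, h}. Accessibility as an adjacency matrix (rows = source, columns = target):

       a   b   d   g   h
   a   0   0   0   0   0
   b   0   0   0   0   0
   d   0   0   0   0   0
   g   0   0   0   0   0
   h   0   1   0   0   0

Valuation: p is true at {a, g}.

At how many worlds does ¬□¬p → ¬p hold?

a: ¬□¬p is F, ¬p is F. ✓
b: ¬□¬p is F, ¬p is T. ✓
d: ¬□¬p is F, ¬p is T. ✓
g: ¬□¬p is F, ¬p is F. ✓
h: ¬□¬p is F, ¬p is T. ✓
Satisfying worlds: {a, b, d, g, h}.

5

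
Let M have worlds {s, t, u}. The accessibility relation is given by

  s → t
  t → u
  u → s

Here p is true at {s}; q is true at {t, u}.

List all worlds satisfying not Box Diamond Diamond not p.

{s}

s: Box Diamond Diamond not p is F. ✓
t: Box Diamond Diamond not p is T. ✗
u: Box Diamond Diamond not p is T. ✗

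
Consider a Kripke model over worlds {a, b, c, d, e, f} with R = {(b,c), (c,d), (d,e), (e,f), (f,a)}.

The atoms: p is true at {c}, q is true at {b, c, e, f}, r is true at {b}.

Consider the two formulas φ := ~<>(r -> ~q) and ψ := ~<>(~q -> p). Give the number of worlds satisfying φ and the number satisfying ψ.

For ~<>(r -> ~q):
a: <>(r -> ~q) is F. ✓
b: <>(r -> ~q) is T. ✗
c: <>(r -> ~q) is T. ✗
d: <>(r -> ~q) is T. ✗
e: <>(r -> ~q) is T. ✗
f: <>(r -> ~q) is T. ✗
— 1 world.
For ~<>(~q -> p):
a: <>(~q -> p) is F. ✓
b: <>(~q -> p) is T. ✗
c: <>(~q -> p) is F. ✓
d: <>(~q -> p) is T. ✗
e: <>(~q -> p) is T. ✗
f: <>(~q -> p) is F. ✓
— 3 worlds.

1 and 3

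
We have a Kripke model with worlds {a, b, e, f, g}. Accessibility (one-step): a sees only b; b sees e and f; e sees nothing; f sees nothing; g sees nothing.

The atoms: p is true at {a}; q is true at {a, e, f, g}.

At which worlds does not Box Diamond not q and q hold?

{a}

a: not Box Diamond not q is T, q is T. ✓
b: not Box Diamond not q is T, q is F. ✗
e: not Box Diamond not q is F, q is T. ✗
f: not Box Diamond not q is F, q is T. ✗
g: not Box Diamond not q is F, q is T. ✗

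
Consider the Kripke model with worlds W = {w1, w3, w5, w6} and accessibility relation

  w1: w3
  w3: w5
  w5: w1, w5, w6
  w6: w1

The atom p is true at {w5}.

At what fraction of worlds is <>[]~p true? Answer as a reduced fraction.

1/2

w1: successors {w3}; []~p there: w3:F. ✗
w3: successors {w5}; []~p there: w5:F. ✗
w5: successors {w1, w5, w6}; []~p there: w1:T, w5:F, w6:T. ✓
w6: successors {w1}; []~p there: w1:T. ✓
That's 2 of 4 worlds, so 2/4 = 1/2.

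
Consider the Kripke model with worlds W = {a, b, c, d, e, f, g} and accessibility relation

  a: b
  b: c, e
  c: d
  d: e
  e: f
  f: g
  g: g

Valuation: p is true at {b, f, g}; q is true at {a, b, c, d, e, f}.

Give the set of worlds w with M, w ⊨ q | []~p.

a: q is T, []~p is F. ✓
b: q is T, []~p is T. ✓
c: q is T, []~p is T. ✓
d: q is T, []~p is T. ✓
e: q is T, []~p is F. ✓
f: q is T, []~p is F. ✓
g: q is F, []~p is F. ✗

{a, b, c, d, e, f}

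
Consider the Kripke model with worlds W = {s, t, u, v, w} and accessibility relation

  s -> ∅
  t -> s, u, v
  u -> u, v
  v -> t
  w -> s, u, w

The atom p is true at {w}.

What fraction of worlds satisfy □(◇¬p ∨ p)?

3/5

s: no successors, so □(◇¬p ∨ p) holds vacuously. ✓
t: successors {s, u, v}; ◇¬p ∨ p there: s:F, u:T, v:T. ✗
u: successors {u, v}; ◇¬p ∨ p there: u:T, v:T. ✓
v: successors {t}; ◇¬p ∨ p there: t:T. ✓
w: successors {s, u, w}; ◇¬p ∨ p there: s:F, u:T, w:T. ✗
That's 3 of 5 worlds, so 3/5.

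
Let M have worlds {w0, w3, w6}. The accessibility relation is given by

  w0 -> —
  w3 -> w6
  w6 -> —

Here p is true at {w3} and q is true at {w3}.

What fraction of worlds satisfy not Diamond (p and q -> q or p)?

w0: Diamond (p and q -> q or p) is F. ✓
w3: Diamond (p and q -> q or p) is T. ✗
w6: Diamond (p and q -> q or p) is F. ✓
That's 2 of 3 worlds, so 2/3.

2/3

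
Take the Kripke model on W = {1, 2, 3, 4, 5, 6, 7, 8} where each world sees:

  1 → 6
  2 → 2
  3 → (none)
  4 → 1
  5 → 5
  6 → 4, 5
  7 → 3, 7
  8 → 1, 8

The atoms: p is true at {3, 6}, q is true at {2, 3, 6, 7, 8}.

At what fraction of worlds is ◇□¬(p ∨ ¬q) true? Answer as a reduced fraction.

1/4

1: successors {6}; □¬(p ∨ ¬q) there: 6:F. ✗
2: successors {2}; □¬(p ∨ ¬q) there: 2:T. ✓
3: no successors, so ◇□¬(p ∨ ¬q) fails. ✗
4: successors {1}; □¬(p ∨ ¬q) there: 1:F. ✗
5: successors {5}; □¬(p ∨ ¬q) there: 5:F. ✗
6: successors {4, 5}; □¬(p ∨ ¬q) there: 4:F, 5:F. ✗
7: successors {3, 7}; □¬(p ∨ ¬q) there: 3:T, 7:F. ✓
8: successors {1, 8}; □¬(p ∨ ¬q) there: 1:F, 8:F. ✗
That's 2 of 8 worlds, so 2/8 = 1/4.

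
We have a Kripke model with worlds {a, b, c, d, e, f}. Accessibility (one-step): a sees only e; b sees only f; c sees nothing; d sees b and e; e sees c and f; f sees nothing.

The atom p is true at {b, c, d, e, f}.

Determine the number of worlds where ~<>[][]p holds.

a: <>[][]p is T. ✗
b: <>[][]p is T. ✗
c: <>[][]p is F. ✓
d: <>[][]p is T. ✗
e: <>[][]p is T. ✗
f: <>[][]p is F. ✓
Satisfying worlds: {c, f}.

2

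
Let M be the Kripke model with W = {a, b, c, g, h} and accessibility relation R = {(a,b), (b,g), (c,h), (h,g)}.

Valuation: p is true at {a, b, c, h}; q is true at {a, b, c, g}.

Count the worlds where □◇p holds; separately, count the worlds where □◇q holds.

For □◇p:
a: successors {b}; ◇p there: b:F. ✗
b: successors {g}; ◇p there: g:F. ✗
c: successors {h}; ◇p there: h:F. ✗
g: no successors, so □◇p holds vacuously. ✓
h: successors {g}; ◇p there: g:F. ✗
— 1 world.
For □◇q:
a: successors {b}; ◇q there: b:T. ✓
b: successors {g}; ◇q there: g:F. ✗
c: successors {h}; ◇q there: h:T. ✓
g: no successors, so □◇q holds vacuously. ✓
h: successors {g}; ◇q there: g:F. ✗
— 3 worlds.

1 and 3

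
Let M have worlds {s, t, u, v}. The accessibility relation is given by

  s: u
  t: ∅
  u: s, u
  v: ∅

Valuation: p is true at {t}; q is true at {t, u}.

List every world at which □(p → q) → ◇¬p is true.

{s, u}

s: □(p → q) is T, ◇¬p is T. ✓
t: □(p → q) is T, ◇¬p is F. ✗
u: □(p → q) is T, ◇¬p is T. ✓
v: □(p → q) is T, ◇¬p is F. ✗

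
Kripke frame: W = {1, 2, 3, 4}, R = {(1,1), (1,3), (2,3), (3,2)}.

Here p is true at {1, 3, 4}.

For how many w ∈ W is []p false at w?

1: successors {1, 3}; p there: 1:T, 3:T. ✓
2: successors {3}; p there: 3:T. ✓
3: successors {2}; p there: 2:F. ✗
4: no successors, so []p holds vacuously. ✓
Satisfying worlds: {1, 2, 4}.
So []p fails at the other 1 world.

1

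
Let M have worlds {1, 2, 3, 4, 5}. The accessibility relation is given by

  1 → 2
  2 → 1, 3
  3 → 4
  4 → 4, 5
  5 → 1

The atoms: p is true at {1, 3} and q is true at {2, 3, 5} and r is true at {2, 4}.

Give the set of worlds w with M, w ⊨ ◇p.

{2, 5}

1: successors {2}; p there: 2:F. ✗
2: successors {1, 3}; p there: 1:T, 3:T. ✓
3: successors {4}; p there: 4:F. ✗
4: successors {4, 5}; p there: 4:F, 5:F. ✗
5: successors {1}; p there: 1:T. ✓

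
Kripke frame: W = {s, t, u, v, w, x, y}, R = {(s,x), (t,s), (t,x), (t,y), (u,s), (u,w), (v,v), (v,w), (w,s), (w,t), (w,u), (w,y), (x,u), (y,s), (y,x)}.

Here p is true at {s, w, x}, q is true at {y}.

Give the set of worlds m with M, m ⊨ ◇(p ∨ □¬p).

{s, t, u, v, w, y}

s: successors {x}; p ∨ □¬p there: x:T. ✓
t: successors {s, x, y}; p ∨ □¬p there: s:T, x:T, y:F. ✓
u: successors {s, w}; p ∨ □¬p there: s:T, w:T. ✓
v: successors {v, w}; p ∨ □¬p there: v:F, w:T. ✓
w: successors {s, t, u, y}; p ∨ □¬p there: s:T, t:F, u:F, y:F. ✓
x: successors {u}; p ∨ □¬p there: u:F. ✗
y: successors {s, x}; p ∨ □¬p there: s:T, x:T. ✓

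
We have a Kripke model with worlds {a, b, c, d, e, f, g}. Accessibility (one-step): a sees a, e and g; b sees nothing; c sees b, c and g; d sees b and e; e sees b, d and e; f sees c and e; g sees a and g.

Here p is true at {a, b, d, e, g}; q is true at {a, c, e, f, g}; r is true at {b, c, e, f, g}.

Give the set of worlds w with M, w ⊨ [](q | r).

a: successors {a, e, g}; q | r there: a:T, e:T, g:T. ✓
b: no successors, so [](q | r) holds vacuously. ✓
c: successors {b, c, g}; q | r there: b:T, c:T, g:T. ✓
d: successors {b, e}; q | r there: b:T, e:T. ✓
e: successors {b, d, e}; q | r there: b:T, d:F, e:T. ✗
f: successors {c, e}; q | r there: c:T, e:T. ✓
g: successors {a, g}; q | r there: a:T, g:T. ✓

{a, b, c, d, f, g}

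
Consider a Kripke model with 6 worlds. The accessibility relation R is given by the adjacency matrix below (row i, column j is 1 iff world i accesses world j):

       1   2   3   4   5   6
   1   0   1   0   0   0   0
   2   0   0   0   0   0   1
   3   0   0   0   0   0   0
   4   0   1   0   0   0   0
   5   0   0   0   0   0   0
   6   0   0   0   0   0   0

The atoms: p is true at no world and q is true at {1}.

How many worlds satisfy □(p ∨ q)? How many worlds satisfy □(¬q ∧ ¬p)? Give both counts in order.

For □(p ∨ q):
1: successors {2}; p ∨ q there: 2:F. ✗
2: successors {6}; p ∨ q there: 6:F. ✗
3: no successors, so □(p ∨ q) holds vacuously. ✓
4: successors {2}; p ∨ q there: 2:F. ✗
5: no successors, so □(p ∨ q) holds vacuously. ✓
6: no successors, so □(p ∨ q) holds vacuously. ✓
— 3 worlds.
For □(¬q ∧ ¬p):
1: successors {2}; ¬q ∧ ¬p there: 2:T. ✓
2: successors {6}; ¬q ∧ ¬p there: 6:T. ✓
3: no successors, so □(¬q ∧ ¬p) holds vacuously. ✓
4: successors {2}; ¬q ∧ ¬p there: 2:T. ✓
5: no successors, so □(¬q ∧ ¬p) holds vacuously. ✓
6: no successors, so □(¬q ∧ ¬p) holds vacuously. ✓
— 6 worlds.

3 and 6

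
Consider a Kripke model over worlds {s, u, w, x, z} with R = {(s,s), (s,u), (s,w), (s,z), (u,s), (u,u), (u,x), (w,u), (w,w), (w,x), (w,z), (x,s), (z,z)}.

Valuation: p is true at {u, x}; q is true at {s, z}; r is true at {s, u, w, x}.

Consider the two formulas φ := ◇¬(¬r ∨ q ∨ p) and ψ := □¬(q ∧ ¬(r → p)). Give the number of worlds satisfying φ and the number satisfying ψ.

2 and 2

For ◇¬(¬r ∨ q ∨ p):
s: successors {s, u, w, z}; ¬(¬r ∨ q ∨ p) there: s:F, u:F, w:T, z:F. ✓
u: successors {s, u, x}; ¬(¬r ∨ q ∨ p) there: s:F, u:F, x:F. ✗
w: successors {u, w, x, z}; ¬(¬r ∨ q ∨ p) there: u:F, w:T, x:F, z:F. ✓
x: successors {s}; ¬(¬r ∨ q ∨ p) there: s:F. ✗
z: successors {z}; ¬(¬r ∨ q ∨ p) there: z:F. ✗
— 2 worlds.
For □¬(q ∧ ¬(r → p)):
s: successors {s, u, w, z}; ¬(q ∧ ¬(r → p)) there: s:F, u:T, w:T, z:T. ✗
u: successors {s, u, x}; ¬(q ∧ ¬(r → p)) there: s:F, u:T, x:T. ✗
w: successors {u, w, x, z}; ¬(q ∧ ¬(r → p)) there: u:T, w:T, x:T, z:T. ✓
x: successors {s}; ¬(q ∧ ¬(r → p)) there: s:F. ✗
z: successors {z}; ¬(q ∧ ¬(r → p)) there: z:T. ✓
— 2 worlds.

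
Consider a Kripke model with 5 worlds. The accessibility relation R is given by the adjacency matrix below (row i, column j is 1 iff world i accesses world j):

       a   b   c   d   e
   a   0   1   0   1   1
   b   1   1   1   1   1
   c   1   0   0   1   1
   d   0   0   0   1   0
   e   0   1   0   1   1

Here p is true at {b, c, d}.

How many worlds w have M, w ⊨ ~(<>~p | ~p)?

1

a: <>~p | ~p is T. ✗
b: <>~p | ~p is T. ✗
c: <>~p | ~p is T. ✗
d: <>~p | ~p is F. ✓
e: <>~p | ~p is T. ✗
Satisfying worlds: {d}.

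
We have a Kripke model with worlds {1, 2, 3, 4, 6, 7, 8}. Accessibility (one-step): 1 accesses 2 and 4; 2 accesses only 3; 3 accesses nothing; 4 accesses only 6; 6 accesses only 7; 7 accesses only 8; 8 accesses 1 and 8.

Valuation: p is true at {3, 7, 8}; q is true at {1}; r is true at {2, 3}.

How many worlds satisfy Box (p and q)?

1: successors {2, 4}; p and q there: 2:F, 4:F. ✗
2: successors {3}; p and q there: 3:F. ✗
3: no successors, so Box (p and q) holds vacuously. ✓
4: successors {6}; p and q there: 6:F. ✗
6: successors {7}; p and q there: 7:F. ✗
7: successors {8}; p and q there: 8:F. ✗
8: successors {1, 8}; p and q there: 1:F, 8:F. ✗
Satisfying worlds: {3}.

1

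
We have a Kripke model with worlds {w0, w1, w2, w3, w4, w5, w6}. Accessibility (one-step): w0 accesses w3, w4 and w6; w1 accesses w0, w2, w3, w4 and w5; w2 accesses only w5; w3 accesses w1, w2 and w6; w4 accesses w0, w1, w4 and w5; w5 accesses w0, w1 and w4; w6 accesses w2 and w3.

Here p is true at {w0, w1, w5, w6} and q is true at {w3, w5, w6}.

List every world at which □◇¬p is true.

{w0, w2, w4, w5}

w0: successors {w3, w4, w6}; ◇¬p there: w3:T, w4:T, w6:T. ✓
w1: successors {w0, w2, w3, w4, w5}; ◇¬p there: w0:T, w2:F, w3:T, w4:T, w5:T. ✗
w2: successors {w5}; ◇¬p there: w5:T. ✓
w3: successors {w1, w2, w6}; ◇¬p there: w1:T, w2:F, w6:T. ✗
w4: successors {w0, w1, w4, w5}; ◇¬p there: w0:T, w1:T, w4:T, w5:T. ✓
w5: successors {w0, w1, w4}; ◇¬p there: w0:T, w1:T, w4:T. ✓
w6: successors {w2, w3}; ◇¬p there: w2:F, w3:T. ✗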